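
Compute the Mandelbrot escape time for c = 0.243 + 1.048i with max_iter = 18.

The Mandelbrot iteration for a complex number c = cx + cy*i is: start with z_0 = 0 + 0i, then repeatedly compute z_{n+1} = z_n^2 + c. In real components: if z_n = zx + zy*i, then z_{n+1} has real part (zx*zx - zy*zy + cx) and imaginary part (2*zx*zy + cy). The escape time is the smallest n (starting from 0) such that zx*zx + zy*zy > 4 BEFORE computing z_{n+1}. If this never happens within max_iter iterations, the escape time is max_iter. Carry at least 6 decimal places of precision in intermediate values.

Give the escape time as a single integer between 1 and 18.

z_0 = 0 + 0i, c = 0.2430 + 1.0480i
Iter 1: z = 0.2430 + 1.0480i, |z|^2 = 1.1574
Iter 2: z = -0.7963 + 1.5573i, |z|^2 = 3.0593
Iter 3: z = -1.5482 + -1.4321i, |z|^2 = 4.4479
Escaped at iteration 3

Answer: 3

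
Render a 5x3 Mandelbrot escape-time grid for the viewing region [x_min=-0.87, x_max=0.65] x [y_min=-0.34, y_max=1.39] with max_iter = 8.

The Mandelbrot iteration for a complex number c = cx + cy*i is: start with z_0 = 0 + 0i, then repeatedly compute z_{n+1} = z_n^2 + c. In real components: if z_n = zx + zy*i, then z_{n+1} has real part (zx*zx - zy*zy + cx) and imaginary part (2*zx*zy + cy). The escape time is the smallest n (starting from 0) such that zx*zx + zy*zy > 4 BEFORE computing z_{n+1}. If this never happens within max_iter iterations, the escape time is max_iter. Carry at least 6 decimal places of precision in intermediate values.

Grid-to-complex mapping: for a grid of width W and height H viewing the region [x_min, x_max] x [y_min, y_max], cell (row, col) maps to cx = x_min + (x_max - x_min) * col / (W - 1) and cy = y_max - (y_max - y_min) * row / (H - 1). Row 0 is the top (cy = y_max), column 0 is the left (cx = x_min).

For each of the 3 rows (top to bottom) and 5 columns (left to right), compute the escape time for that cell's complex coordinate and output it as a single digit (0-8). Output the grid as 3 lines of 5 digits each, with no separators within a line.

(row=0, col=0): c = -0.8700 + 1.3900i → escape time 2
(row=0, col=1): c = -0.4900 + 1.3900i → escape time 2
(row=0, col=2): c = -0.1100 + 1.3900i → escape time 2
(row=0, col=3): c = 0.2700 + 1.3900i → escape time 2
(row=0, col=4): c = 0.6500 + 1.3900i → escape time 2
(row=1, col=0): c = -0.8700 + 0.5250i → escape time 5
(row=1, col=1): c = -0.4900 + 0.5250i → escape time 8
(row=1, col=2): c = -0.1100 + 0.5250i → escape time 8
(row=1, col=3): c = 0.2700 + 0.5250i → escape time 8
(row=1, col=4): c = 0.6500 + 0.5250i → escape time 3
(row=2, col=0): c = -0.8700 + -0.3400i → escape time 8
(row=2, col=1): c = -0.4900 + -0.3400i → escape time 8
(row=2, col=2): c = -0.1100 + -0.3400i → escape time 8
(row=2, col=3): c = 0.2700 + -0.3400i → escape time 8
(row=2, col=4): c = 0.6500 + -0.3400i → escape time 3

Answer: 22222
58883
88883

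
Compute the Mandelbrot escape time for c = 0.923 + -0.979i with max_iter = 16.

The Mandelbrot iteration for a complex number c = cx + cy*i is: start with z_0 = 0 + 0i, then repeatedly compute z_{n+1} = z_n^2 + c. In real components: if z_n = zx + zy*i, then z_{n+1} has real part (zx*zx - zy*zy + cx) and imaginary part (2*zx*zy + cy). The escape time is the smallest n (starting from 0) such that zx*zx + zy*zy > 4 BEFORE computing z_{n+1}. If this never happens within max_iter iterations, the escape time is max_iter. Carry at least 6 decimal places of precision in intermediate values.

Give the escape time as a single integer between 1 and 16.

Answer: 2

Derivation:
z_0 = 0 + 0i, c = 0.9230 + -0.9790i
Iter 1: z = 0.9230 + -0.9790i, |z|^2 = 1.8104
Iter 2: z = 0.8165 + -2.7862i, |z|^2 = 8.4298
Escaped at iteration 2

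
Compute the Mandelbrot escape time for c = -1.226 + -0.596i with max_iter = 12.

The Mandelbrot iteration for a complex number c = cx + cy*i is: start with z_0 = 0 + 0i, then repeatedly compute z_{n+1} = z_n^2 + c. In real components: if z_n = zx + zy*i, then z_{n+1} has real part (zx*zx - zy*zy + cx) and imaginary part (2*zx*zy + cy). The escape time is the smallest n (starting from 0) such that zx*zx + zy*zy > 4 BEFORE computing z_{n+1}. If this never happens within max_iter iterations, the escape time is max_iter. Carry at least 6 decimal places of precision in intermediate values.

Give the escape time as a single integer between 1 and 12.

Answer: 3

Derivation:
z_0 = 0 + 0i, c = -1.2260 + -0.5960i
Iter 1: z = -1.2260 + -0.5960i, |z|^2 = 1.8583
Iter 2: z = -0.0781 + 0.8654i, |z|^2 = 0.7550
Iter 3: z = -1.9688 + -0.7312i, |z|^2 = 4.4109
Escaped at iteration 3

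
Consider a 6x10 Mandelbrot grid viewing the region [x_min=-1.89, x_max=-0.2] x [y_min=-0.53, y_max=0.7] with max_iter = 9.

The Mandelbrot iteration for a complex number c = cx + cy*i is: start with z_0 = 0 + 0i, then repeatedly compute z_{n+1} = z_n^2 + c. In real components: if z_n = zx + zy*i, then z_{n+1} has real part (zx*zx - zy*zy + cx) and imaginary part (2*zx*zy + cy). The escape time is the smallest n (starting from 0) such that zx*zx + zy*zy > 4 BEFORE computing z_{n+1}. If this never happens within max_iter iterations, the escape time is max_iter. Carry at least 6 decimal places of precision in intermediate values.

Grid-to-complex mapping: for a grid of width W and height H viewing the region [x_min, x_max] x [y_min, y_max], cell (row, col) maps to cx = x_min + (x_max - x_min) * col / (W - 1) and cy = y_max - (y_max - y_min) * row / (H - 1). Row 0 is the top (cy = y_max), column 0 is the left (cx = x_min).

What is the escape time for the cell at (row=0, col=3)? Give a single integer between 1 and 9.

Answer: 4

Derivation:
z_0 = 0 + 0i, c = -0.8760 + 0.7000i
Iter 1: z = -0.8760 + 0.7000i, |z|^2 = 1.2574
Iter 2: z = -0.5986 + -0.5264i, |z|^2 = 0.6354
Iter 3: z = -0.7947 + 1.3302i, |z|^2 = 2.4011
Iter 4: z = -2.0139 + -1.4144i, |z|^2 = 6.0563
Escaped at iteration 4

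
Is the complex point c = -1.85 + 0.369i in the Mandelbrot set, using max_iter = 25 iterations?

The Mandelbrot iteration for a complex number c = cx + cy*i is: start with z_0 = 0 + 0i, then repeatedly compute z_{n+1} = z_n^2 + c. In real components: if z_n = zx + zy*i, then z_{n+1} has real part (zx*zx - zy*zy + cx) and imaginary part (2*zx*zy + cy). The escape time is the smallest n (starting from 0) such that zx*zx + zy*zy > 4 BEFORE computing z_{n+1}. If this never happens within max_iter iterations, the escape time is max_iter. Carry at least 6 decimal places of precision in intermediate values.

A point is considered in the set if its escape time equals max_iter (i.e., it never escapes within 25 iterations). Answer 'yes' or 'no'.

z_0 = 0 + 0i, c = -1.8500 + 0.3690i
Iter 1: z = -1.8500 + 0.3690i, |z|^2 = 3.5587
Iter 2: z = 1.4363 + -0.9963i, |z|^2 = 3.0557
Iter 3: z = -0.7795 + -2.4930i, |z|^2 = 6.8230
Escaped at iteration 3

Answer: no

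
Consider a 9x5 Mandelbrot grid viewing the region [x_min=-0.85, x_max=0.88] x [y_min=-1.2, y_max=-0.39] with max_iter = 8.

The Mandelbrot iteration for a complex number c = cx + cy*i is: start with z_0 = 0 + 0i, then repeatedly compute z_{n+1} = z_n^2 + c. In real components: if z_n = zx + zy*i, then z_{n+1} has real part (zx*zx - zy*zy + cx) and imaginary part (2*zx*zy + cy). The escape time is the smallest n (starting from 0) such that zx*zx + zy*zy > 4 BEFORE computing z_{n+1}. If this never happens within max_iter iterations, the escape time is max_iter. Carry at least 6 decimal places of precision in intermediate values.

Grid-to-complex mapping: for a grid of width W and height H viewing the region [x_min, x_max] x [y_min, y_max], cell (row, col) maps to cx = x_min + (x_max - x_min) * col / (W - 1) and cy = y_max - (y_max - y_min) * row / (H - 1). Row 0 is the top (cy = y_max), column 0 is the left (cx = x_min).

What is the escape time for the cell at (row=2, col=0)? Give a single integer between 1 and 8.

z_0 = 0 + 0i, c = -0.8500 + -0.7950i
Iter 1: z = -0.8500 + -0.7950i, |z|^2 = 1.3545
Iter 2: z = -0.7595 + 0.5565i, |z|^2 = 0.8866
Iter 3: z = -0.5828 + -1.6404i, |z|^2 = 3.0304
Iter 4: z = -3.2011 + 1.1170i, |z|^2 = 11.4947
Escaped at iteration 4

Answer: 4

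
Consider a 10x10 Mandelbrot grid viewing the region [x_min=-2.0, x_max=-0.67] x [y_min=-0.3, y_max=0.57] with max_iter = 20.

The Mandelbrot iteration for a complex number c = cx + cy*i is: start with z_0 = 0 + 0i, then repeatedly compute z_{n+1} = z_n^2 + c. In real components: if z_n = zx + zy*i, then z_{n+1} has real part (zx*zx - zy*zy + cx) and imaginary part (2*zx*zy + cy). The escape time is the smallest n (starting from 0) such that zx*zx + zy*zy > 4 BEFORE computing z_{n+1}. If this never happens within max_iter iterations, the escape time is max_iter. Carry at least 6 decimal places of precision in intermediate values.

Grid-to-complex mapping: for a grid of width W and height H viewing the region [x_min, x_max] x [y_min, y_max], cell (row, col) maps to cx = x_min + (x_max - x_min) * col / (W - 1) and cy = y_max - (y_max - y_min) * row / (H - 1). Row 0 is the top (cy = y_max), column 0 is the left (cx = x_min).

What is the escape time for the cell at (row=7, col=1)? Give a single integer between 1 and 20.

z_0 = 0 + 0i, c = -1.8522 + -0.1067i
Iter 1: z = -1.8522 + -0.1067i, |z|^2 = 3.4421
Iter 2: z = 1.5671 + 0.2885i, |z|^2 = 2.5391
Iter 3: z = 0.5204 + 0.7975i, |z|^2 = 0.9068
Iter 4: z = -2.2173 + 0.7234i, |z|^2 = 5.4399
Escaped at iteration 4

Answer: 4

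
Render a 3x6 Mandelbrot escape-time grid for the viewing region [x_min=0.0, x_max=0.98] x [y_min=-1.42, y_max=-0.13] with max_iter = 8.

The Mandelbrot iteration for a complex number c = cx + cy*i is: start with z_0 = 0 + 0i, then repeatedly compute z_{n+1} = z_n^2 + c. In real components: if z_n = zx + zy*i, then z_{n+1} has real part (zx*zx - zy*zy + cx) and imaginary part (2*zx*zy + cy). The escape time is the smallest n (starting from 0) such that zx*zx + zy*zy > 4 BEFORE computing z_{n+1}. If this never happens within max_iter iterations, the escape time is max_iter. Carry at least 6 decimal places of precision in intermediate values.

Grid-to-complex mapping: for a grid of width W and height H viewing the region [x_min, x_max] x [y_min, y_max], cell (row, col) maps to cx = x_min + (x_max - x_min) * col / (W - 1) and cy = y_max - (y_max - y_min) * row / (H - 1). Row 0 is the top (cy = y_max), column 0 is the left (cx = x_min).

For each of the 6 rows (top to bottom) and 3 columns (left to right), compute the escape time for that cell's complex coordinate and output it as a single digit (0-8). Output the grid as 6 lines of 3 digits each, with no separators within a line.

(row=0, col=0): c = 0.0000 + -0.1300i → escape time 8
(row=0, col=1): c = 0.4900 + -0.1300i → escape time 5
(row=0, col=2): c = 0.9800 + -0.1300i → escape time 3
(row=1, col=0): c = 0.0000 + -0.3880i → escape time 8
(row=1, col=1): c = 0.4900 + -0.3880i → escape time 6
(row=1, col=2): c = 0.9800 + -0.3880i → escape time 2
(row=2, col=0): c = 0.0000 + -0.6460i → escape time 8
(row=2, col=1): c = 0.4900 + -0.6460i → escape time 4
(row=2, col=2): c = 0.9800 + -0.6460i → escape time 2
(row=3, col=0): c = 0.0000 + -0.9040i → escape time 8
(row=3, col=1): c = 0.4900 + -0.9040i → escape time 3
(row=3, col=2): c = 0.9800 + -0.9040i → escape time 2
(row=4, col=0): c = 0.0000 + -1.1620i → escape time 3
(row=4, col=1): c = 0.4900 + -1.1620i → escape time 2
(row=4, col=2): c = 0.9800 + -1.1620i → escape time 2
(row=5, col=0): c = 0.0000 + -1.4200i → escape time 2
(row=5, col=1): c = 0.4900 + -1.4200i → escape time 2
(row=5, col=2): c = 0.9800 + -1.4200i → escape time 2

Answer: 853
862
842
832
322
222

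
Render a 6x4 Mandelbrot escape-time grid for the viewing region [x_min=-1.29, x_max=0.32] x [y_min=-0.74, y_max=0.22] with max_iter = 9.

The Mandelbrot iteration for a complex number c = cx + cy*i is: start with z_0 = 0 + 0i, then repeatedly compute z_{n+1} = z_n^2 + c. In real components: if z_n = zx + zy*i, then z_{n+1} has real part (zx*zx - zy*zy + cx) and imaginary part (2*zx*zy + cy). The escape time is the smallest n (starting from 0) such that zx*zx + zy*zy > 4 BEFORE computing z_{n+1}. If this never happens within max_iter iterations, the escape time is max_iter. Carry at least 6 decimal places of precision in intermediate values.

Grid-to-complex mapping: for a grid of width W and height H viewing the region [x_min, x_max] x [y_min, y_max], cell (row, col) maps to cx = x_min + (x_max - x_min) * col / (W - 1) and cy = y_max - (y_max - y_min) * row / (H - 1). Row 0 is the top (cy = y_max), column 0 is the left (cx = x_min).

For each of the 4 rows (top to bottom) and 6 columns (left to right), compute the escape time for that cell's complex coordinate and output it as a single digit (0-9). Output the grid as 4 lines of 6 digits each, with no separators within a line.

Answer: 899999
999999
969999
345895

Derivation:
(row=0, col=0): c = -1.2900 + 0.2200i → escape time 8
(row=0, col=1): c = -0.9680 + 0.2200i → escape time 9
(row=0, col=2): c = -0.6460 + 0.2200i → escape time 9
(row=0, col=3): c = -0.3240 + 0.2200i → escape time 9
(row=0, col=4): c = -0.0020 + 0.2200i → escape time 9
(row=0, col=5): c = 0.3200 + 0.2200i → escape time 9
(row=1, col=0): c = -1.2900 + -0.1000i → escape time 9
(row=1, col=1): c = -0.9680 + -0.1000i → escape time 9
(row=1, col=2): c = -0.6460 + -0.1000i → escape time 9
(row=1, col=3): c = -0.3240 + -0.1000i → escape time 9
(row=1, col=4): c = -0.0020 + -0.1000i → escape time 9
(row=1, col=5): c = 0.3200 + -0.1000i → escape time 9
(row=2, col=0): c = -1.2900 + -0.4200i → escape time 9
(row=2, col=1): c = -0.9680 + -0.4200i → escape time 6
(row=2, col=2): c = -0.6460 + -0.4200i → escape time 9
(row=2, col=3): c = -0.3240 + -0.4200i → escape time 9
(row=2, col=4): c = -0.0020 + -0.4200i → escape time 9
(row=2, col=5): c = 0.3200 + -0.4200i → escape time 9
(row=3, col=0): c = -1.2900 + -0.7400i → escape time 3
(row=3, col=1): c = -0.9680 + -0.7400i → escape time 4
(row=3, col=2): c = -0.6460 + -0.7400i → escape time 5
(row=3, col=3): c = -0.3240 + -0.7400i → escape time 8
(row=3, col=4): c = -0.0020 + -0.7400i → escape time 9
(row=3, col=5): c = 0.3200 + -0.7400i → escape time 5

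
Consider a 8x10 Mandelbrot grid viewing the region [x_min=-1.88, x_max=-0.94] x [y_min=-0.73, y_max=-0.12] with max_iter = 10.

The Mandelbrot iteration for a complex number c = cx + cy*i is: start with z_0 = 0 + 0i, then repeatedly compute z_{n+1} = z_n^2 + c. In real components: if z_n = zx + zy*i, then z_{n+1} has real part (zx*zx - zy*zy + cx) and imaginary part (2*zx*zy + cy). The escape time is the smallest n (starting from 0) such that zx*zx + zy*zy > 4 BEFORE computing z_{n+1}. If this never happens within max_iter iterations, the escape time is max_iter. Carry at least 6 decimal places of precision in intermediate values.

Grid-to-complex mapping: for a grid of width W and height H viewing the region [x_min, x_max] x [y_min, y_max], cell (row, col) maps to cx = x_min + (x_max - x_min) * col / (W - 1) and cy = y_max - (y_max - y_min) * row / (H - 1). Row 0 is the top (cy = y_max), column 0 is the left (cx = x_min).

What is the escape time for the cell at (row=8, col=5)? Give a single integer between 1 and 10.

z_0 = 0 + 0i, c = -1.2086 + -0.6622i
Iter 1: z = -1.2086 + -0.6622i, |z|^2 = 1.8992
Iter 2: z = -0.1865 + 0.9385i, |z|^2 = 0.9155
Iter 3: z = -2.0545 + -1.0122i, |z|^2 = 5.2456
Escaped at iteration 3

Answer: 3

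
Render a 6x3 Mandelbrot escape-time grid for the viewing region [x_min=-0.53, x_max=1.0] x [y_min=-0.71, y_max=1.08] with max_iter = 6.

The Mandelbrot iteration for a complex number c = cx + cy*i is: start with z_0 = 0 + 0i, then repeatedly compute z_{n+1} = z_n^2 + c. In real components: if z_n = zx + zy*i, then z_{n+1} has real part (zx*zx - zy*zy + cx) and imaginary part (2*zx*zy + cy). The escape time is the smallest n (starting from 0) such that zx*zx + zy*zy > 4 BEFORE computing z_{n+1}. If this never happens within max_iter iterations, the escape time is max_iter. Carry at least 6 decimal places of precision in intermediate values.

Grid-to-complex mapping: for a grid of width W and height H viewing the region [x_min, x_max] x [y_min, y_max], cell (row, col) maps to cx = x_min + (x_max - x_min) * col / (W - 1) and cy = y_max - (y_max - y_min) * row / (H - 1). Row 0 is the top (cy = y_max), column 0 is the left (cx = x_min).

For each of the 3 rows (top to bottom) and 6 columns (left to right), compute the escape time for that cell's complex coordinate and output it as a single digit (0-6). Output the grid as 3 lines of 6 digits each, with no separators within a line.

(row=0, col=0): c = -0.5300 + 1.0800i → escape time 4
(row=0, col=1): c = -0.2240 + 1.0800i → escape time 6
(row=0, col=2): c = 0.0820 + 1.0800i → escape time 4
(row=0, col=3): c = 0.3880 + 1.0800i → escape time 2
(row=0, col=4): c = 0.6940 + 1.0800i → escape time 2
(row=0, col=5): c = 1.0000 + 1.0800i → escape time 2
(row=1, col=0): c = -0.5300 + 0.1850i → escape time 6
(row=1, col=1): c = -0.2240 + 0.1850i → escape time 6
(row=1, col=2): c = 0.0820 + 0.1850i → escape time 6
(row=1, col=3): c = 0.3880 + 0.1850i → escape time 6
(row=1, col=4): c = 0.6940 + 0.1850i → escape time 3
(row=1, col=5): c = 1.0000 + 0.1850i → escape time 2
(row=2, col=0): c = -0.5300 + -0.7100i → escape time 6
(row=2, col=1): c = -0.2240 + -0.7100i → escape time 6
(row=2, col=2): c = 0.0820 + -0.7100i → escape time 6
(row=2, col=3): c = 0.3880 + -0.7100i → escape time 5
(row=2, col=4): c = 0.6940 + -0.7100i → escape time 3
(row=2, col=5): c = 1.0000 + -0.7100i → escape time 2

Answer: 464222
666632
666532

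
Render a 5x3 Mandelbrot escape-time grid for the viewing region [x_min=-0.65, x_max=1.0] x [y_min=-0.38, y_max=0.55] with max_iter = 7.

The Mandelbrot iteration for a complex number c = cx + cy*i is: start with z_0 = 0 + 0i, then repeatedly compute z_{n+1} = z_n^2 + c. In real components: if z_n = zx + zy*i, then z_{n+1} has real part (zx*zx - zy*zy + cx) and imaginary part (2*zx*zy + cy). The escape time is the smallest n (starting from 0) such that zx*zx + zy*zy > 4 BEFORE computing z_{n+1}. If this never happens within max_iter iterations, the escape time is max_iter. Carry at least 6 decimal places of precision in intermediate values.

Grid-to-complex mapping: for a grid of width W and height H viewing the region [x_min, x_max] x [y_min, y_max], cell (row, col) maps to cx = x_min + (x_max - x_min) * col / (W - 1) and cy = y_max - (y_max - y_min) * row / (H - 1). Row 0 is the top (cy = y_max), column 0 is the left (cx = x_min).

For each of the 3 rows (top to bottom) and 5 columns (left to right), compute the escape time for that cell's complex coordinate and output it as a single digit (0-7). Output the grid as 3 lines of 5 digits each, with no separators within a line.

Answer: 77732
77742
77742

Derivation:
(row=0, col=0): c = -0.6500 + 0.5500i → escape time 7
(row=0, col=1): c = -0.2375 + 0.5500i → escape time 7
(row=0, col=2): c = 0.1750 + 0.5500i → escape time 7
(row=0, col=3): c = 0.5875 + 0.5500i → escape time 3
(row=0, col=4): c = 1.0000 + 0.5500i → escape time 2
(row=1, col=0): c = -0.6500 + 0.0850i → escape time 7
(row=1, col=1): c = -0.2375 + 0.0850i → escape time 7
(row=1, col=2): c = 0.1750 + 0.0850i → escape time 7
(row=1, col=3): c = 0.5875 + 0.0850i → escape time 4
(row=1, col=4): c = 1.0000 + 0.0850i → escape time 2
(row=2, col=0): c = -0.6500 + -0.3800i → escape time 7
(row=2, col=1): c = -0.2375 + -0.3800i → escape time 7
(row=2, col=2): c = 0.1750 + -0.3800i → escape time 7
(row=2, col=3): c = 0.5875 + -0.3800i → escape time 4
(row=2, col=4): c = 1.0000 + -0.3800i → escape time 2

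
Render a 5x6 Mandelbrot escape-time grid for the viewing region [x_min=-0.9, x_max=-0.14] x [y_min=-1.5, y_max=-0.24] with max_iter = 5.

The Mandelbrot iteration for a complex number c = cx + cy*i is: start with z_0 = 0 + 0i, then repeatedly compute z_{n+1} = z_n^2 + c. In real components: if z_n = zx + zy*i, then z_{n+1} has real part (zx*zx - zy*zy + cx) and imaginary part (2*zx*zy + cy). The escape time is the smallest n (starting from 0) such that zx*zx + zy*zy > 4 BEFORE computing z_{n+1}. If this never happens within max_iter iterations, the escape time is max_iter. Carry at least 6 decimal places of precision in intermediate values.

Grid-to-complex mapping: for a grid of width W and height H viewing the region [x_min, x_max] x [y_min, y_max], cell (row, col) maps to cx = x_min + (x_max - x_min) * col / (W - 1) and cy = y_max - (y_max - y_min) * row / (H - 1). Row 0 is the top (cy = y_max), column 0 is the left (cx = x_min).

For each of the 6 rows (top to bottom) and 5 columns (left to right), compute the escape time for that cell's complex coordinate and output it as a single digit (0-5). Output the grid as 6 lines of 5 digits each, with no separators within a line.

Answer: 55555
55555
44555
33455
33333
22222

Derivation:
(row=0, col=0): c = -0.9000 + -0.2400i → escape time 5
(row=0, col=1): c = -0.7100 + -0.2400i → escape time 5
(row=0, col=2): c = -0.5200 + -0.2400i → escape time 5
(row=0, col=3): c = -0.3300 + -0.2400i → escape time 5
(row=0, col=4): c = -0.1400 + -0.2400i → escape time 5
(row=1, col=0): c = -0.9000 + -0.4920i → escape time 5
(row=1, col=1): c = -0.7100 + -0.4920i → escape time 5
(row=1, col=2): c = -0.5200 + -0.4920i → escape time 5
(row=1, col=3): c = -0.3300 + -0.4920i → escape time 5
(row=1, col=4): c = -0.1400 + -0.4920i → escape time 5
(row=2, col=0): c = -0.9000 + -0.7440i → escape time 4
(row=2, col=1): c = -0.7100 + -0.7440i → escape time 4
(row=2, col=2): c = -0.5200 + -0.7440i → escape time 5
(row=2, col=3): c = -0.3300 + -0.7440i → escape time 5
(row=2, col=4): c = -0.1400 + -0.7440i → escape time 5
(row=3, col=0): c = -0.9000 + -0.9960i → escape time 3
(row=3, col=1): c = -0.7100 + -0.9960i → escape time 3
(row=3, col=2): c = -0.5200 + -0.9960i → escape time 4
(row=3, col=3): c = -0.3300 + -0.9960i → escape time 5
(row=3, col=4): c = -0.1400 + -0.9960i → escape time 5
(row=4, col=0): c = -0.9000 + -1.2480i → escape time 3
(row=4, col=1): c = -0.7100 + -1.2480i → escape time 3
(row=4, col=2): c = -0.5200 + -1.2480i → escape time 3
(row=4, col=3): c = -0.3300 + -1.2480i → escape time 3
(row=4, col=4): c = -0.1400 + -1.2480i → escape time 3
(row=5, col=0): c = -0.9000 + -1.5000i → escape time 2
(row=5, col=1): c = -0.7100 + -1.5000i → escape time 2
(row=5, col=2): c = -0.5200 + -1.5000i → escape time 2
(row=5, col=3): c = -0.3300 + -1.5000i → escape time 2
(row=5, col=4): c = -0.1400 + -1.5000i → escape time 2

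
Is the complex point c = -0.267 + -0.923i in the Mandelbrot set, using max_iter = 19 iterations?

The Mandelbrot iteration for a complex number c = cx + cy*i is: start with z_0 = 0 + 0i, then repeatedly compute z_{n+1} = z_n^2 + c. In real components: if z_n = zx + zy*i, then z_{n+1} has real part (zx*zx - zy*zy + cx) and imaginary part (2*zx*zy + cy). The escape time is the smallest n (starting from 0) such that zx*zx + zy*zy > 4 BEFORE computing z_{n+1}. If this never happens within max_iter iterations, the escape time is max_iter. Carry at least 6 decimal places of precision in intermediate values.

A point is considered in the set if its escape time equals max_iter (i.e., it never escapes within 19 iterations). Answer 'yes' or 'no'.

z_0 = 0 + 0i, c = -0.2670 + -0.9230i
Iter 1: z = -0.2670 + -0.9230i, |z|^2 = 0.9232
Iter 2: z = -1.0476 + -0.4301i, |z|^2 = 1.2826
Iter 3: z = 0.6455 + -0.0218i, |z|^2 = 0.4172
Iter 4: z = 0.1493 + -0.9511i, |z|^2 = 0.9269
Iter 5: z = -1.1494 + -1.2069i, |z|^2 = 2.7777
Iter 6: z = -0.4026 + 1.8514i, |z|^2 = 3.5897
Iter 7: z = -3.5325 + -2.4139i, |z|^2 = 18.3053
Escaped at iteration 7

Answer: no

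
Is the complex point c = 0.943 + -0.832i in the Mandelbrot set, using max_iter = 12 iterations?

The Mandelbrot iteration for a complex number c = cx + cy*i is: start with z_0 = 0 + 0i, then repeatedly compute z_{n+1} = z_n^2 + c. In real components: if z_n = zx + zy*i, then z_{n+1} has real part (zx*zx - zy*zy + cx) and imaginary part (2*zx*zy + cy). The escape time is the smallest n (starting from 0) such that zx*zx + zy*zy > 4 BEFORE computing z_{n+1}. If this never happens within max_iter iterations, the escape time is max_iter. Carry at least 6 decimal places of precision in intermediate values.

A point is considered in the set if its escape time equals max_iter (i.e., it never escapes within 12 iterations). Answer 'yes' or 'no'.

Answer: no

Derivation:
z_0 = 0 + 0i, c = 0.9430 + -0.8320i
Iter 1: z = 0.9430 + -0.8320i, |z|^2 = 1.5815
Iter 2: z = 1.1400 + -2.4012i, |z|^2 = 7.0652
Escaped at iteration 2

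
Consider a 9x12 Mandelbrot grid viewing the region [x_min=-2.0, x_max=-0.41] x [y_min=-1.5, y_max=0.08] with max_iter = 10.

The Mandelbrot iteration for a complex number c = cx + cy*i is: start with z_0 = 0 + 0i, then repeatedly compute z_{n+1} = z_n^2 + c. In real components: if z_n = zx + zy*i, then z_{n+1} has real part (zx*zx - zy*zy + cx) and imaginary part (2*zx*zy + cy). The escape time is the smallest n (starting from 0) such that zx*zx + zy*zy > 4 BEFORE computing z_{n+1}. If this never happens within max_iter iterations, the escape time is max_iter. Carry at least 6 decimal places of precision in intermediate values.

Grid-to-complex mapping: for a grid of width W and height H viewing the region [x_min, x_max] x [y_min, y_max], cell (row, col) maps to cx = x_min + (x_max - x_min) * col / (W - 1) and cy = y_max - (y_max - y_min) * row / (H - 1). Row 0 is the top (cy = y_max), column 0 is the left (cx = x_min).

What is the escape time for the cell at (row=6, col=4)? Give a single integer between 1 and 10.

Answer: 3

Derivation:
z_0 = 0 + 0i, c = -1.2050 + -0.7818i
Iter 1: z = -1.2050 + -0.7818i, |z|^2 = 2.0633
Iter 2: z = -0.3642 + 1.1024i, |z|^2 = 1.3479
Iter 3: z = -2.2876 + -1.5848i, |z|^2 = 7.7445
Escaped at iteration 3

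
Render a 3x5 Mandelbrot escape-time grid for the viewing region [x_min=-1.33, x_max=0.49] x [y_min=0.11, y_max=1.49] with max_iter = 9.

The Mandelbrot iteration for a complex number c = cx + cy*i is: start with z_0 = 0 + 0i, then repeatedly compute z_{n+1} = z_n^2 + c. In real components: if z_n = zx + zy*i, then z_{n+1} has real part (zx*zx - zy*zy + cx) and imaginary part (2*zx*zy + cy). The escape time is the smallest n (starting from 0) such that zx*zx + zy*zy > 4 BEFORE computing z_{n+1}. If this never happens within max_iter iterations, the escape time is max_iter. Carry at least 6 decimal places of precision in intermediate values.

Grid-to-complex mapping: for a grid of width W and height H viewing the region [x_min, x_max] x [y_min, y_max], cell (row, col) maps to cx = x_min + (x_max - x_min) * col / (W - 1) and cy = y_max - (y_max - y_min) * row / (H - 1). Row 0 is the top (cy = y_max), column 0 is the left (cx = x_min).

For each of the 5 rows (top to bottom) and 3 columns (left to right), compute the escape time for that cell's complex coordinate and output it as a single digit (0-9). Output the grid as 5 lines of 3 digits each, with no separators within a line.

(row=0, col=0): c = -1.3300 + 1.4900i → escape time 2
(row=0, col=1): c = -0.4200 + 1.4900i → escape time 2
(row=0, col=2): c = 0.4900 + 1.4900i → escape time 2
(row=1, col=0): c = -1.3300 + 1.1450i → escape time 2
(row=1, col=1): c = -0.4200 + 1.1450i → escape time 3
(row=1, col=2): c = 0.4900 + 1.1450i → escape time 2
(row=2, col=0): c = -1.3300 + 0.8000i → escape time 3
(row=2, col=1): c = -0.4200 + 0.8000i → escape time 6
(row=2, col=2): c = 0.4900 + 0.8000i → escape time 3
(row=3, col=0): c = -1.3300 + 0.4550i → escape time 4
(row=3, col=1): c = -0.4200 + 0.4550i → escape time 9
(row=3, col=2): c = 0.4900 + 0.4550i → escape time 5
(row=4, col=0): c = -1.3300 + 0.1100i → escape time 9
(row=4, col=1): c = -0.4200 + 0.1100i → escape time 9
(row=4, col=2): c = 0.4900 + 0.1100i → escape time 5

Answer: 222
232
363
495
995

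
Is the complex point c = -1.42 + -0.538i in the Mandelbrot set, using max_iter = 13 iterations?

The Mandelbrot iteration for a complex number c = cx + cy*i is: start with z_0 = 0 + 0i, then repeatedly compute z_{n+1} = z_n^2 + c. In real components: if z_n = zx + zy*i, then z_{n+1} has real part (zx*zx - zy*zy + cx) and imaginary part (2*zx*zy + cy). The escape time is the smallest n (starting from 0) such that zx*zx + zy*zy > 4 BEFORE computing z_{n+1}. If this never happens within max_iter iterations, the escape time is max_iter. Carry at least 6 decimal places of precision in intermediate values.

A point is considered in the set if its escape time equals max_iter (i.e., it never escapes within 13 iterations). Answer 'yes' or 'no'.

z_0 = 0 + 0i, c = -1.4200 + -0.5380i
Iter 1: z = -1.4200 + -0.5380i, |z|^2 = 2.3058
Iter 2: z = 0.3070 + 0.9899i, |z|^2 = 1.0742
Iter 3: z = -2.3057 + 0.0697i, |z|^2 = 5.3212
Escaped at iteration 3

Answer: no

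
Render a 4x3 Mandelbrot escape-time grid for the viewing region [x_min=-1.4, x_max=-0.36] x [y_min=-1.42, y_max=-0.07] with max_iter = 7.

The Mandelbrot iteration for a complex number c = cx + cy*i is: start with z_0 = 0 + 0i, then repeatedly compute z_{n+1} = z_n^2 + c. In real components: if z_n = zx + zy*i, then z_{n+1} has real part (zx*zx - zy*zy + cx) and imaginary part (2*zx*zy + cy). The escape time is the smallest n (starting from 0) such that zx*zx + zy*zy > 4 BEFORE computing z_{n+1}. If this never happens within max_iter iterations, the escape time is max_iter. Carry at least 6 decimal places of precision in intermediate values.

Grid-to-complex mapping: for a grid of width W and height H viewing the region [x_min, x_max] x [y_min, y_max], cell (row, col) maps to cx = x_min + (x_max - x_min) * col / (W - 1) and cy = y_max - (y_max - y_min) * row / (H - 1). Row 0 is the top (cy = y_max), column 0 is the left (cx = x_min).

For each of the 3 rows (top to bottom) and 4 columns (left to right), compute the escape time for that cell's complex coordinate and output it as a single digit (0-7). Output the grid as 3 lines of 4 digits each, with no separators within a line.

Answer: 7777
3347
2222

Derivation:
(row=0, col=0): c = -1.4000 + -0.0700i → escape time 7
(row=0, col=1): c = -1.0533 + -0.0700i → escape time 7
(row=0, col=2): c = -0.7067 + -0.0700i → escape time 7
(row=0, col=3): c = -0.3600 + -0.0700i → escape time 7
(row=1, col=0): c = -1.4000 + -0.7450i → escape time 3
(row=1, col=1): c = -1.0533 + -0.7450i → escape time 3
(row=1, col=2): c = -0.7067 + -0.7450i → escape time 4
(row=1, col=3): c = -0.3600 + -0.7450i → escape time 7
(row=2, col=0): c = -1.4000 + -1.4200i → escape time 2
(row=2, col=1): c = -1.0533 + -1.4200i → escape time 2
(row=2, col=2): c = -0.7067 + -1.4200i → escape time 2
(row=2, col=3): c = -0.3600 + -1.4200i → escape time 2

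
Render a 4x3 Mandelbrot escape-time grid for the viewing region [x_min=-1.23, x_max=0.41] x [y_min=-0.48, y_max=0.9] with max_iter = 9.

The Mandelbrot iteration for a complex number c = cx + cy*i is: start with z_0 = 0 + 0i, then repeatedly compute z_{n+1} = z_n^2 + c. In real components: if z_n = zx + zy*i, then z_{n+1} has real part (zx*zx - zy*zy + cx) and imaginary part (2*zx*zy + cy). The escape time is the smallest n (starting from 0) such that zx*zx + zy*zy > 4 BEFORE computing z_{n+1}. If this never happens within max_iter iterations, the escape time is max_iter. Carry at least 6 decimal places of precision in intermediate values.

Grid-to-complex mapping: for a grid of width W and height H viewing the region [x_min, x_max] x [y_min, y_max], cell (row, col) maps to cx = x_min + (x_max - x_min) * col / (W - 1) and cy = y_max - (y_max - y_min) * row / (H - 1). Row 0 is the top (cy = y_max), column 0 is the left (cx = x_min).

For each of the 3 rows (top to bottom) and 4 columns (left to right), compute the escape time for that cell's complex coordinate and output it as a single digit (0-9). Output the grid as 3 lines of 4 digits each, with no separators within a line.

Answer: 3493
9999
5997

Derivation:
(row=0, col=0): c = -1.2300 + 0.9000i → escape time 3
(row=0, col=1): c = -0.6833 + 0.9000i → escape time 4
(row=0, col=2): c = -0.1367 + 0.9000i → escape time 9
(row=0, col=3): c = 0.4100 + 0.9000i → escape time 3
(row=1, col=0): c = -1.2300 + 0.2100i → escape time 9
(row=1, col=1): c = -0.6833 + 0.2100i → escape time 9
(row=1, col=2): c = -0.1367 + 0.2100i → escape time 9
(row=1, col=3): c = 0.4100 + 0.2100i → escape time 9
(row=2, col=0): c = -1.2300 + -0.4800i → escape time 5
(row=2, col=1): c = -0.6833 + -0.4800i → escape time 9
(row=2, col=2): c = -0.1367 + -0.4800i → escape time 9
(row=2, col=3): c = 0.4100 + -0.4800i → escape time 7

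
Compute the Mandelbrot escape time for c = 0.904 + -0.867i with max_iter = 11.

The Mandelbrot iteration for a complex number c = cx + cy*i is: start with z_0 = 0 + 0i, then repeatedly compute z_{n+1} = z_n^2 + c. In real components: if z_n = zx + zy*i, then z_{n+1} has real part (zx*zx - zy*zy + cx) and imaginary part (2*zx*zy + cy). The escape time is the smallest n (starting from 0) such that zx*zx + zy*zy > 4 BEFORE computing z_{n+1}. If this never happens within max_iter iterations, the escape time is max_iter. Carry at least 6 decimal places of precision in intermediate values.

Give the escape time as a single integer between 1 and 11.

Answer: 2

Derivation:
z_0 = 0 + 0i, c = 0.9040 + -0.8670i
Iter 1: z = 0.9040 + -0.8670i, |z|^2 = 1.5689
Iter 2: z = 0.9695 + -2.4345i, |z|^2 = 6.8669
Escaped at iteration 2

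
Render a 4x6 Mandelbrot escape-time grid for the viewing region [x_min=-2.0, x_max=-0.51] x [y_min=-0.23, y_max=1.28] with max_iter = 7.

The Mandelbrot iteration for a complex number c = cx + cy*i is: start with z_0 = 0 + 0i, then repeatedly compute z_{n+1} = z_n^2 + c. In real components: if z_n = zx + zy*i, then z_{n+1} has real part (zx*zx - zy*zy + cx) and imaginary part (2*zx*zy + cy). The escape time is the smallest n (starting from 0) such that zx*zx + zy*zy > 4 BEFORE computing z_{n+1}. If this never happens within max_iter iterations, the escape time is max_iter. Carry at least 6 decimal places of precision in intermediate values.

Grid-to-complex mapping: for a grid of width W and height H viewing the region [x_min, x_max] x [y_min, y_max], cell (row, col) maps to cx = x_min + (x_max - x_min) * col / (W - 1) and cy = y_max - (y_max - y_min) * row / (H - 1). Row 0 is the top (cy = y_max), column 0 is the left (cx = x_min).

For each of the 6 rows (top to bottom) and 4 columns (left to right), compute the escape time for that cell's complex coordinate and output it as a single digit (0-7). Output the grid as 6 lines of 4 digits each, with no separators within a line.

(row=0, col=0): c = -2.0000 + 1.2800i → escape time 1
(row=0, col=1): c = -1.5033 + 1.2800i → escape time 2
(row=0, col=2): c = -1.0067 + 1.2800i → escape time 2
(row=0, col=3): c = -0.5100 + 1.2800i → escape time 3
(row=1, col=0): c = -2.0000 + 0.9780i → escape time 1
(row=1, col=1): c = -1.5033 + 0.9780i → escape time 3
(row=1, col=2): c = -1.0067 + 0.9780i → escape time 3
(row=1, col=3): c = -0.5100 + 0.9780i → escape time 4
(row=2, col=0): c = -2.0000 + 0.6760i → escape time 1
(row=2, col=1): c = -1.5033 + 0.6760i → escape time 3
(row=2, col=2): c = -1.0067 + 0.6760i → escape time 4
(row=2, col=3): c = -0.5100 + 0.6760i → escape time 7
(row=3, col=0): c = -2.0000 + 0.3740i → escape time 1
(row=3, col=1): c = -1.5033 + 0.3740i → escape time 4
(row=3, col=2): c = -1.0067 + 0.3740i → escape time 7
(row=3, col=3): c = -0.5100 + 0.3740i → escape time 7
(row=4, col=0): c = -2.0000 + 0.0720i → escape time 1
(row=4, col=1): c = -1.5033 + 0.0720i → escape time 7
(row=4, col=2): c = -1.0067 + 0.0720i → escape time 7
(row=4, col=3): c = -0.5100 + 0.0720i → escape time 7
(row=5, col=0): c = -2.0000 + -0.2300i → escape time 1
(row=5, col=1): c = -1.5033 + -0.2300i → escape time 5
(row=5, col=2): c = -1.0067 + -0.2300i → escape time 7
(row=5, col=3): c = -0.5100 + -0.2300i → escape time 7

Answer: 1223
1334
1347
1477
1777
1577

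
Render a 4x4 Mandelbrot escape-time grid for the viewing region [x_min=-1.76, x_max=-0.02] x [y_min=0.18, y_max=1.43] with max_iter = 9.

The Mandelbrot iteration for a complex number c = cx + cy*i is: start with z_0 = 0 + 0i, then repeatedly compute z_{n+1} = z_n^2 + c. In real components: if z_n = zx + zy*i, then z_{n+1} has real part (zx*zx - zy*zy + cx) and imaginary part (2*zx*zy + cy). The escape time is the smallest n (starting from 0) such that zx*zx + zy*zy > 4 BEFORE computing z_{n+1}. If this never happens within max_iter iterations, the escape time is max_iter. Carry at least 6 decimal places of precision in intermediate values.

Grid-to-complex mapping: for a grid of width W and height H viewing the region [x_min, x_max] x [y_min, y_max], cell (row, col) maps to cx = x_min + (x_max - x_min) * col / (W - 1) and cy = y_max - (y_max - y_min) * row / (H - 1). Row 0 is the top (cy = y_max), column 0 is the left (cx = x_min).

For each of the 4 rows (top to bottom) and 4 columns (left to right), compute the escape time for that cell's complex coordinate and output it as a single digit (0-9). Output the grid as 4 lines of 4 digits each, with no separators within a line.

Answer: 1222
1349
3499
4999

Derivation:
(row=0, col=0): c = -1.7600 + 1.4300i → escape time 1
(row=0, col=1): c = -1.1800 + 1.4300i → escape time 2
(row=0, col=2): c = -0.6000 + 1.4300i → escape time 2
(row=0, col=3): c = -0.0200 + 1.4300i → escape time 2
(row=1, col=0): c = -1.7600 + 1.0133i → escape time 1
(row=1, col=1): c = -1.1800 + 1.0133i → escape time 3
(row=1, col=2): c = -0.6000 + 1.0133i → escape time 4
(row=1, col=3): c = -0.0200 + 1.0133i → escape time 9
(row=2, col=0): c = -1.7600 + 0.5967i → escape time 3
(row=2, col=1): c = -1.1800 + 0.5967i → escape time 4
(row=2, col=2): c = -0.6000 + 0.5967i → escape time 9
(row=2, col=3): c = -0.0200 + 0.5967i → escape time 9
(row=3, col=0): c = -1.7600 + 0.1800i → escape time 4
(row=3, col=1): c = -1.1800 + 0.1800i → escape time 9
(row=3, col=2): c = -0.6000 + 0.1800i → escape time 9
(row=3, col=3): c = -0.0200 + 0.1800i → escape time 9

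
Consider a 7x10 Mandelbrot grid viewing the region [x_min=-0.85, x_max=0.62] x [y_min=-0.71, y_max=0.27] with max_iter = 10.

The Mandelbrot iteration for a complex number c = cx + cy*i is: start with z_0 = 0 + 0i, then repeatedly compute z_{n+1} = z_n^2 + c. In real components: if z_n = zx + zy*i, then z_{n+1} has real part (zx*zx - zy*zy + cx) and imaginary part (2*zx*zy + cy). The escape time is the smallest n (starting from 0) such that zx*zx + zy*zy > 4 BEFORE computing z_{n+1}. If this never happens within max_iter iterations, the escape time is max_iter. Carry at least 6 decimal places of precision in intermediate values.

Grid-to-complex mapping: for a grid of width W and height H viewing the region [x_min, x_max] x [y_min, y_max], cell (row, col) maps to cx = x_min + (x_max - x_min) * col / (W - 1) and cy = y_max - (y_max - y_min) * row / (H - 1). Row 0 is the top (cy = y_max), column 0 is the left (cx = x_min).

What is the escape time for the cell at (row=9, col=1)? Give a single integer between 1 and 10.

Answer: 7

Derivation:
z_0 = 0 + 0i, c = -0.6050 + -0.7100i
Iter 1: z = -0.6050 + -0.7100i, |z|^2 = 0.8701
Iter 2: z = -0.7431 + 0.1491i, |z|^2 = 0.5744
Iter 3: z = -0.0751 + -0.9316i, |z|^2 = 0.8735
Iter 4: z = -1.4672 + -0.5701i, |z|^2 = 2.4778
Iter 5: z = 1.2227 + 0.9630i, |z|^2 = 2.4223
Iter 6: z = -0.0375 + 1.6449i, |z|^2 = 2.7071
Iter 7: z = -3.3093 + -0.8333i, |z|^2 = 11.6455
Escaped at iteration 7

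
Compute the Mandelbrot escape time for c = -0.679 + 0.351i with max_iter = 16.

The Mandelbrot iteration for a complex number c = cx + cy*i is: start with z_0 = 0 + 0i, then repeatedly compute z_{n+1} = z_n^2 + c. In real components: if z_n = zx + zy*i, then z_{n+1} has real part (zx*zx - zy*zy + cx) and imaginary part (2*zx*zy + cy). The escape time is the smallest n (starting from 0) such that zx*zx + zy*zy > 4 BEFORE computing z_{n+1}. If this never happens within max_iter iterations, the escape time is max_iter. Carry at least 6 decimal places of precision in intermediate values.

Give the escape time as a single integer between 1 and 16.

Answer: 16

Derivation:
z_0 = 0 + 0i, c = -0.6790 + 0.3510i
Iter 1: z = -0.6790 + 0.3510i, |z|^2 = 0.5842
Iter 2: z = -0.3412 + -0.1257i, |z|^2 = 0.1322
Iter 3: z = -0.5784 + 0.4367i, |z|^2 = 0.5253
Iter 4: z = -0.5352 + -0.1542i, |z|^2 = 0.3102
Iter 5: z = -0.4164 + 0.5161i, |z|^2 = 0.4397
Iter 6: z = -0.7720 + -0.0787i, |z|^2 = 0.6022
Iter 7: z = -0.0892 + 0.4726i, |z|^2 = 0.2313
Iter 8: z = -0.8944 + 0.2667i, |z|^2 = 0.8710
Iter 9: z = 0.0498 + -0.1260i, |z|^2 = 0.0183
Iter 10: z = -0.6924 + 0.3385i, |z|^2 = 0.5940
Iter 11: z = -0.3141 + -0.1177i, |z|^2 = 0.1125
Iter 12: z = -0.5942 + 0.4249i, |z|^2 = 0.5336
Iter 13: z = -0.5066 + -0.1540i, |z|^2 = 0.2803
Iter 14: z = -0.4461 + 0.5070i, |z|^2 = 0.4561
Iter 15: z = -0.7370 + -0.1014i, |z|^2 = 0.5535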